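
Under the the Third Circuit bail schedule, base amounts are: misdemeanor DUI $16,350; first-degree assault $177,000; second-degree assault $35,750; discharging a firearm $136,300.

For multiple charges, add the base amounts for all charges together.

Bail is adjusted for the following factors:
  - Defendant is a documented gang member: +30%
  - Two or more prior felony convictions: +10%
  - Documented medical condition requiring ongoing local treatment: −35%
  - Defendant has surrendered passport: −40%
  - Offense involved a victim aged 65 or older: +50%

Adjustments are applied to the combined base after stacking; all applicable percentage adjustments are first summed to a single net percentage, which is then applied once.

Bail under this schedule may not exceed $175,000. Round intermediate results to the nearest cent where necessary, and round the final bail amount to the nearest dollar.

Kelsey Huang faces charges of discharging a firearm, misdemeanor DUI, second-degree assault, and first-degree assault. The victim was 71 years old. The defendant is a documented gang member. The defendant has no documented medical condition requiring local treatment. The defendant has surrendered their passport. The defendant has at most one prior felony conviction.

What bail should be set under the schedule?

$175,000

Base amounts from the schedule: discharging a firearm $136,300; misdemeanor DUI $16,350; second-degree assault $35,750; first-degree assault $177,000.
Stacking rule: sum of all bases. $136,300 + $16,350 + $35,750 + $177,000 = $365,400.
Net percentage adjustment: +30% −40% +50% = +40%. $365,400 × 1.4 = $511,560.
Result $511,560 exceeds the maximum of $175,000; bail is capped at $175,000.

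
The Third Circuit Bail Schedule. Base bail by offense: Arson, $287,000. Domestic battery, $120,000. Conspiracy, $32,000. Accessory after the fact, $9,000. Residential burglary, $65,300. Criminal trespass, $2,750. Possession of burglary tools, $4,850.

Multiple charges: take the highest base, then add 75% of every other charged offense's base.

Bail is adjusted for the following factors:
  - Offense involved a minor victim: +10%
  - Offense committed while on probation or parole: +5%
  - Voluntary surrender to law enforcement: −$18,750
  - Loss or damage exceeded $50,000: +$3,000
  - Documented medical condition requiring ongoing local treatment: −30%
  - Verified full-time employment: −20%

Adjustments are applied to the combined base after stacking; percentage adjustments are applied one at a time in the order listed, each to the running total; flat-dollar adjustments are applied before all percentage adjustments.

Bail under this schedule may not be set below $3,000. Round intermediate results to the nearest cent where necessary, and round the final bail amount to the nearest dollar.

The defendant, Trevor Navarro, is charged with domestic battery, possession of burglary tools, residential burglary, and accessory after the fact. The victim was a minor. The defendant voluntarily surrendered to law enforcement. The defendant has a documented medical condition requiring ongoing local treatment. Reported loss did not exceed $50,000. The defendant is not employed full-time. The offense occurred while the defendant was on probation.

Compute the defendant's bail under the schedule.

$129,855

Base amounts from the schedule: domestic battery $120,000; possession of burglary tools $4,850; residential burglary $65,300; accessory after the fact $9,000.
Stacking rule: highest base plus 75% of each additional charge. Highest is domestic battery at $120,000. Additional: $4,850 × 75% = $3,637.50; $65,300 × 75% = $48,975; $9,000 × 75% = $6,750. Combined base = $120,000 + $59,362.50 = $179,362.50.
Voluntary surrender to law enforcement (−$18,750 flat): $179,362.50 − $18,750 = $160,612.50.
Offense involved a minor victim (+10%): $160,612.50 × 1.1 = $176,673.75.
Offense committed while on probation or parole (+5%): $176,673.75 × 1.05 = $185,507.44.
Documented medical condition requiring ongoing local treatment (−30%): $185,507.44 × 0.7 = $129,855.21.
$129,855.21 is at or above the $3,000 minimum.
Rounded to the nearest dollar: $129,855.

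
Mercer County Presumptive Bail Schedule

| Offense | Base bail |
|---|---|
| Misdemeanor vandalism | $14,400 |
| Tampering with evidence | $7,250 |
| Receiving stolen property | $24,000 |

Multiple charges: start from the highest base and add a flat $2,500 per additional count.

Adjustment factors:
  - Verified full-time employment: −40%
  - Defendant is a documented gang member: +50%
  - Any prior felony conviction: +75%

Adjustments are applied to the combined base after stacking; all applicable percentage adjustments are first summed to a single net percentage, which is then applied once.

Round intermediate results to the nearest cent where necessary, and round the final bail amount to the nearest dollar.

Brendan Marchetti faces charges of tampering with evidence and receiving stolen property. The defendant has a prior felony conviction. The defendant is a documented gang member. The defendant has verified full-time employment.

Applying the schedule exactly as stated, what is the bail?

Base amounts from the schedule: tampering with evidence $7,250; receiving stolen property $24,000.
Stacking rule: highest base plus $2,500 per additional charge. Highest is receiving stolen property at $24,000; 1 additional charge → +$2,500. Combined base = $26,500.
Net percentage adjustment: −40% +50% +75% = +85%. $26,500 × 1.85 = $49,025.

$49,025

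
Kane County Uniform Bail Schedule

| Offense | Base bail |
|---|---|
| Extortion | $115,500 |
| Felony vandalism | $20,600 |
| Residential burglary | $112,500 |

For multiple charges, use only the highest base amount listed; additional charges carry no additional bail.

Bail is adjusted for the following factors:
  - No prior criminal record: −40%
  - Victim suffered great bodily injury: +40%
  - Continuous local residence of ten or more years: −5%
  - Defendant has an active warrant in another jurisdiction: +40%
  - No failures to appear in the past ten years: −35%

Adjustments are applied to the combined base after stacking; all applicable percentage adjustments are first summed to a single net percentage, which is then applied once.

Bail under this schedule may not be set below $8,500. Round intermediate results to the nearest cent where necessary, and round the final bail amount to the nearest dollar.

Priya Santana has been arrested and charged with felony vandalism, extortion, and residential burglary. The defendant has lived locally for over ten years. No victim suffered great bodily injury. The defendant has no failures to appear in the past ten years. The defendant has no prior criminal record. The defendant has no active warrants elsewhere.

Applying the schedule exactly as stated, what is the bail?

Base amounts from the schedule: felony vandalism $20,600; extortion $115,500; residential burglary $112,500.
Stacking rule: use the highest base only. Highest is extortion at $115,500. Combined base = $115,500.
Net percentage adjustment: −40% −5% −35% = −80%. $115,500 × 0.2 = $23,100.
$23,100 is at or above the $8,500 minimum.

$23,100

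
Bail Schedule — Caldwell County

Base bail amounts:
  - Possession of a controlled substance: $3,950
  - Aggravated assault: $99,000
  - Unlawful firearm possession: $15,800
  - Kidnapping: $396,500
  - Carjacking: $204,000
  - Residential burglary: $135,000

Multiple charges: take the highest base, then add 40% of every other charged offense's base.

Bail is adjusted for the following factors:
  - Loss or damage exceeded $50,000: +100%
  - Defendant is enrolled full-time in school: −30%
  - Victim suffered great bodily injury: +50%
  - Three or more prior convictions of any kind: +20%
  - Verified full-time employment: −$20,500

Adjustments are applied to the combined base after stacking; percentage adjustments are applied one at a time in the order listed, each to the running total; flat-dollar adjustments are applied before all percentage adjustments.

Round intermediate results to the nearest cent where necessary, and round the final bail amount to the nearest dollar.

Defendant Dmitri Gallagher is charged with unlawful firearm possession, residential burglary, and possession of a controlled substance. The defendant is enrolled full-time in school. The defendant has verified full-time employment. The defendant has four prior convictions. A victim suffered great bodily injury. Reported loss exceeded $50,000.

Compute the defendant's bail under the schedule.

Base amounts from the schedule: unlawful firearm possession $15,800; residential burglary $135,000; possession of a controlled substance $3,950.
Stacking rule: highest base plus 40% of each additional charge. Highest is residential burglary at $135,000. Additional: $15,800 × 40% = $6,320; $3,950 × 40% = $1,580. Combined base = $135,000 + $7,900 = $142,900.
Verified full-time employment (−$20,500 flat): $142,900 − $20,500 = $122,400.
Loss or damage exceeded $50,000 (+100%): $122,400 × 2 = $244,800.
Defendant is enrolled full-time in school (−30%): $244,800 × 0.7 = $171,360.
Victim suffered great bodily injury (+50%): $171,360 × 1.5 = $257,040.
Three or more prior convictions of any kind (+20%): $257,040 × 1.2 = $308,448.

$308,448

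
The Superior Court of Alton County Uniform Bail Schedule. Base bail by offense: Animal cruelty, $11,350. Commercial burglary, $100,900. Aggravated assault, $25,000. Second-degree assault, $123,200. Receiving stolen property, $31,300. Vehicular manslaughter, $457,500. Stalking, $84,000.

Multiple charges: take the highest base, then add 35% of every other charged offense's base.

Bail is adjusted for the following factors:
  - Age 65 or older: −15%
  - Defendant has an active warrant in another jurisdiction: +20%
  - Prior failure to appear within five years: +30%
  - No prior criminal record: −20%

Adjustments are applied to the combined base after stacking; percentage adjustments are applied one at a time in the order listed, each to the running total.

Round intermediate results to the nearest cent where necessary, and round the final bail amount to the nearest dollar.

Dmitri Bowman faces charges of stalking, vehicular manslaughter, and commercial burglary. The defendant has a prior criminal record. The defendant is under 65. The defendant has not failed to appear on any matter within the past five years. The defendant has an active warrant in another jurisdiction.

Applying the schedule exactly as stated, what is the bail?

$626,658

Base amounts from the schedule: stalking $84,000; vehicular manslaughter $457,500; commercial burglary $100,900.
Stacking rule: highest base plus 35% of each additional charge. Highest is vehicular manslaughter at $457,500. Additional: $84,000 × 35% = $29,400; $100,900 × 35% = $35,315. Combined base = $457,500 + $64,715 = $522,215.
Defendant has an active warrant in another jurisdiction (+20%): $522,215 × 1.2 = $626,658.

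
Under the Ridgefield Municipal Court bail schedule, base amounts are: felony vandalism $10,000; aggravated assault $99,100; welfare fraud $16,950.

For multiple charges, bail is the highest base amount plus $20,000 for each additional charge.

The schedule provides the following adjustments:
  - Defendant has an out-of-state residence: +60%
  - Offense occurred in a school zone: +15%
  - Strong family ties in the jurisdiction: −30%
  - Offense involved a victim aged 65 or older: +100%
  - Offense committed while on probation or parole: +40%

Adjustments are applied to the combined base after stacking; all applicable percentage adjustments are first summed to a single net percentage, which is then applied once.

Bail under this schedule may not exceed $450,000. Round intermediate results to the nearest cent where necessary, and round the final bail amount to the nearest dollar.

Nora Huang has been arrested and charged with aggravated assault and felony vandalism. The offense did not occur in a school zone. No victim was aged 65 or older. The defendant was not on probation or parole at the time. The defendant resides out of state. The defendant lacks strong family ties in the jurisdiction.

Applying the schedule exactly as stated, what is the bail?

Base amounts from the schedule: aggravated assault $99,100; felony vandalism $10,000.
Stacking rule: highest base plus $20,000 per additional charge. Highest is aggravated assault at $99,100; 1 additional charge → +$20,000. Combined base = $119,100.
Defendant has an out-of-state residence (+60%): $119,100 × 1.6 = $190,560.
$190,560 is within the $450,000 maximum.

$190,560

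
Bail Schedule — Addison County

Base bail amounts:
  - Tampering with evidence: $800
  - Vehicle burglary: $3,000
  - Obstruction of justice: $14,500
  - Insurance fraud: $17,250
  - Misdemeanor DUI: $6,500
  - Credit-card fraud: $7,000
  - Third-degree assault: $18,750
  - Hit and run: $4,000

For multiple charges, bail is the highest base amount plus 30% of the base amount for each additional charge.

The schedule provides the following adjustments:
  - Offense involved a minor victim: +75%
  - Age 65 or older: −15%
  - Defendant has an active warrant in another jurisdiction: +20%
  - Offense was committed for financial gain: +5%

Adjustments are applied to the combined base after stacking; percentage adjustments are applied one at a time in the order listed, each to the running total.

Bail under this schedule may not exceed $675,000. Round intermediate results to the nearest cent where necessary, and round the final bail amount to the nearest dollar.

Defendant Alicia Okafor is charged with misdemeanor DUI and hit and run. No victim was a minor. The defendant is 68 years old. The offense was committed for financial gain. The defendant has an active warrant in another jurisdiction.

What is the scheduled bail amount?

Base amounts from the schedule: misdemeanor DUI $6,500; hit and run $4,000.
Stacking rule: highest base plus 30% of each additional charge. Highest is misdemeanor DUI at $6,500. Additional: $4,000 × 30% = $1,200. Combined base = $6,500 + $1,200 = $7,700.
Age 65 or older (−15%): $7,700 × 0.85 = $6,545.
Defendant has an active warrant in another jurisdiction (+20%): $6,545 × 1.2 = $7,854.
Offense was committed for financial gain (+5%): $7,854 × 1.05 = $8,246.70.
$8,246.70 is within the $675,000 maximum.
Rounded to the nearest dollar: $8,247.

$8,247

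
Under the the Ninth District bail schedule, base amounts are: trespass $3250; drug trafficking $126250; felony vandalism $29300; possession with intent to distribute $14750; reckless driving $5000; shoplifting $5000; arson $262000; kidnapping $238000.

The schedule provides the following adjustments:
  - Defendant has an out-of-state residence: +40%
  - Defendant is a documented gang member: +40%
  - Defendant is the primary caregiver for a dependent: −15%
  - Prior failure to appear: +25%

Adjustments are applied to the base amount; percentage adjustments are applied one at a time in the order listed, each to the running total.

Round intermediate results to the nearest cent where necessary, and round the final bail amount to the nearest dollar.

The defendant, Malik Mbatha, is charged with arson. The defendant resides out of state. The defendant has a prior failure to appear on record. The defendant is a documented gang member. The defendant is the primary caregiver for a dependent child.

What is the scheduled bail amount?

$545615

Base amounts from the schedule: arson $262000.
Single charge. Combined base = $262000.
Defendant has an out-of-state residence (+40%): $262000 × 1.4 = $366800.
Defendant is a documented gang member (+40%): $366800 × 1.4 = $513520.
Defendant is the primary caregiver for a dependent (−15%): $513520 × 0.85 = $436492.
Prior failure to appear (+25%): $436492 × 1.25 = $545615.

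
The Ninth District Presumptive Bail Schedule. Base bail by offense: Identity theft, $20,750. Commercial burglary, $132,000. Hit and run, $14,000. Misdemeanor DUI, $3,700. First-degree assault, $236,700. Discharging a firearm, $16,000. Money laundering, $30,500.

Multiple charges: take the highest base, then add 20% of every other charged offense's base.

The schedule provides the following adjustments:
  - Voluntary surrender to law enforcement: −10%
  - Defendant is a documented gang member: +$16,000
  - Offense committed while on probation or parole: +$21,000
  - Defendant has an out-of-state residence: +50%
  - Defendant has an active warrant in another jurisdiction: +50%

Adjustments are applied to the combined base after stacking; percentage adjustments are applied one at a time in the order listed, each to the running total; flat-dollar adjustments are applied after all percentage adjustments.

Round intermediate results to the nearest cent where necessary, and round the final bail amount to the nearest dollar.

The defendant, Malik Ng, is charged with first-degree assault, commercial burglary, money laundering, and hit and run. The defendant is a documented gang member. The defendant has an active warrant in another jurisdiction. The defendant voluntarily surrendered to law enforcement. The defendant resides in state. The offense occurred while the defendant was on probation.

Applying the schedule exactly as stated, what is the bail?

Base amounts from the schedule: first-degree assault $236,700; commercial burglary $132,000; money laundering $30,500; hit and run $14,000.
Stacking rule: highest base plus 20% of each additional charge. Highest is first-degree assault at $236,700. Additional: $132,000 × 20% = $26,400; $30,500 × 20% = $6,100; $14,000 × 20% = $2,800. Combined base = $236,700 + $35,300 = $272,000.
Voluntary surrender to law enforcement (−10%): $272,000 × 0.9 = $244,800.
Defendant has an active warrant in another jurisdiction (+50%): $244,800 × 1.5 = $367,200.
Defendant is a documented gang member (+$16,000 flat): $367,200 + $16,000 = $383,200.
Offense committed while on probation or parole (+$21,000 flat): $383,200 + $21,000 = $404,200.

$404,200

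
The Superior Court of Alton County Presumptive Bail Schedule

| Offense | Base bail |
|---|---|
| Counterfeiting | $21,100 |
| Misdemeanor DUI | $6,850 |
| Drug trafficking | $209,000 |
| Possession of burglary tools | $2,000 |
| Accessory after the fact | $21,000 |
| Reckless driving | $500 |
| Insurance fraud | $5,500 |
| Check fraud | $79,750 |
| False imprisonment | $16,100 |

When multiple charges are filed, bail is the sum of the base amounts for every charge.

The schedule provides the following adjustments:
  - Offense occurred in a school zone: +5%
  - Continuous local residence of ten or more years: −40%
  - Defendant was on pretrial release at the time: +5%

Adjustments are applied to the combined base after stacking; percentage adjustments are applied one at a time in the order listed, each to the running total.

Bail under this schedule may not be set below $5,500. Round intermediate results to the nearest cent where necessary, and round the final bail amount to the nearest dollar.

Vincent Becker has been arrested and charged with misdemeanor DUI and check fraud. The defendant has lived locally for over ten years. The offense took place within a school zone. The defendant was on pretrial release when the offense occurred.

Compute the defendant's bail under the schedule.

Base amounts from the schedule: misdemeanor DUI $6,850; check fraud $79,750.
Stacking rule: sum of all bases. $6,850 + $79,750 = $86,600.
Offense occurred in a school zone (+5%): $86,600 × 1.05 = $90,930.
Continuous local residence of ten or more years (−40%): $90,930 × 0.6 = $54,558.
Defendant was on pretrial release at the time (+5%): $54,558 × 1.05 = $57,285.90.
$57,285.90 is at or above the $5,500 minimum.
Rounded to the nearest dollar: $57,286.

$57,286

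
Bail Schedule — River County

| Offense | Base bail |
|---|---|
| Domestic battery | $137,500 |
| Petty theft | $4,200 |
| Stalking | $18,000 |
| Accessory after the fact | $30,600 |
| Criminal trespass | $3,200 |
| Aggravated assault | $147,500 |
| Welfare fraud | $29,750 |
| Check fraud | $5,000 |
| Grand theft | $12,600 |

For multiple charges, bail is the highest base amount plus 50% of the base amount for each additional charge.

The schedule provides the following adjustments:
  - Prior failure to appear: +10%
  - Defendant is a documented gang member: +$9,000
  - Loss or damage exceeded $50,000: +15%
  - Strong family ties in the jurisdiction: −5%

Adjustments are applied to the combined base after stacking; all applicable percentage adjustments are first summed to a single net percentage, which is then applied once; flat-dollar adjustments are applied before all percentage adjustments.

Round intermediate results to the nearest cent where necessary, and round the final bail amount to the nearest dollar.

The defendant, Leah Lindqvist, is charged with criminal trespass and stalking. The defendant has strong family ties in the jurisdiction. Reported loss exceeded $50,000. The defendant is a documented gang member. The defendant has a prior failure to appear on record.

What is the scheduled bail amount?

$34,320

Base amounts from the schedule: criminal trespass $3,200; stalking $18,000.
Stacking rule: highest base plus 50% of each additional charge. Highest is stalking at $18,000. Additional: $3,200 × 50% = $1,600. Combined base = $18,000 + $1,600 = $19,600.
Defendant is a documented gang member (+$9,000 flat): $19,600 + $9,000 = $28,600.
Net percentage adjustment: +10% +15% −5% = +20%. $28,600 × 1.2 = $34,320.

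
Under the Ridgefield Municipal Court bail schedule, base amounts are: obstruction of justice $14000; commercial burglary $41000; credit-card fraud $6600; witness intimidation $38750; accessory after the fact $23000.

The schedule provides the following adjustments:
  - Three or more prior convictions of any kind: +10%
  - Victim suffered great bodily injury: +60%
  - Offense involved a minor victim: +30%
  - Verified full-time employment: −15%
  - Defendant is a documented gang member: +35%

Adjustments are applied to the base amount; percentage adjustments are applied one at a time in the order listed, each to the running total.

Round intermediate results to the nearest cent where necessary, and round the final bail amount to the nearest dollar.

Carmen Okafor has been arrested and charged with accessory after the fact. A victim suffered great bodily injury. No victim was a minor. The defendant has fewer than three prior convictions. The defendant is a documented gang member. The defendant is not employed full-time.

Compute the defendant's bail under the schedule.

Base amounts from the schedule: accessory after the fact $23000.
Single charge. Combined base = $23000.
Victim suffered great bodily injury (+60%): $23000 × 1.6 = $36800.
Defendant is a documented gang member (+35%): $36800 × 1.35 = $49680.

$49680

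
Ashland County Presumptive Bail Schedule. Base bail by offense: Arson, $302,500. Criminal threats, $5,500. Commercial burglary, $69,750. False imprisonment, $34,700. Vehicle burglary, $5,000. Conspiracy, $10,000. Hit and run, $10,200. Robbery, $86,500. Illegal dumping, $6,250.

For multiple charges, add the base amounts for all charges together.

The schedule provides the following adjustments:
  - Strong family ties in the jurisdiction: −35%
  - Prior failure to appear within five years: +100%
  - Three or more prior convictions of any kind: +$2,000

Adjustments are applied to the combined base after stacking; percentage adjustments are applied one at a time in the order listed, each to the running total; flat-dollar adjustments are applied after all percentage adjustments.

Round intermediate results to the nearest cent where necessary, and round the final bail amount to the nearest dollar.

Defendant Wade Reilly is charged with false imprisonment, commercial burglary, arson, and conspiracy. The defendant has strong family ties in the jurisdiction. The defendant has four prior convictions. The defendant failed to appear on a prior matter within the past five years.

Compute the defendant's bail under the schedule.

$544,035

Base amounts from the schedule: false imprisonment $34,700; commercial burglary $69,750; arson $302,500; conspiracy $10,000.
Stacking rule: sum of all bases. $34,700 + $69,750 + $302,500 + $10,000 = $416,950.
Strong family ties in the jurisdiction (−35%): $416,950 × 0.65 = $271,017.50.
Prior failure to appear within five years (+100%): $271,017.50 × 2 = $542,035.
Three or more prior convictions of any kind (+$2,000 flat): $542,035 + $2,000 = $544,035.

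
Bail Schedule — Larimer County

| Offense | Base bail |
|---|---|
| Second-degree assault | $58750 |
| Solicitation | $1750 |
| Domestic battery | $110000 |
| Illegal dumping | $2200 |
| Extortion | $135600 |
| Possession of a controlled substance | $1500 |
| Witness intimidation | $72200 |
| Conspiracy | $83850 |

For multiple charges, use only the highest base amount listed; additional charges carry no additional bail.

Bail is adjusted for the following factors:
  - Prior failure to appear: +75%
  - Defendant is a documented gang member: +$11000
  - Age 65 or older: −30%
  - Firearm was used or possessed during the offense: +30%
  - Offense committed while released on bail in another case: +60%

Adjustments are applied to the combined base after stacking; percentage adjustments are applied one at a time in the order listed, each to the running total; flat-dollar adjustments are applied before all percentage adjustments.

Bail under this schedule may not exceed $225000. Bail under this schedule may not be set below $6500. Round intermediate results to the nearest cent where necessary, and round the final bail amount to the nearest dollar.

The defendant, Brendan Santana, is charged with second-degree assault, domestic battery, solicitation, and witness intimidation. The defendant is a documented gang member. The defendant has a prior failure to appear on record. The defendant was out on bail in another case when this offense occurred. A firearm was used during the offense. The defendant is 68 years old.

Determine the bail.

Base amounts from the schedule: second-degree assault $58750; domestic battery $110000; solicitation $1750; witness intimidation $72200.
Stacking rule: use the highest base only. Highest is domestic battery at $110000. Combined base = $110000.
Defendant is a documented gang member (+$11000 flat): $110000 + $11000 = $121000.
Prior failure to appear (+75%): $121000 × 1.75 = $211750.
Age 65 or older (−30%): $211750 × 0.7 = $148225.
Firearm was used or possessed during the offense (+30%): $148225 × 1.3 = $192692.50.
Offense committed while released on bail in another case (+60%): $192692.50 × 1.6 = $308308.
Result $308308 exceeds the maximum of $225000; bail is capped at $225000.
$225000 is at or above the $6500 minimum.

$225000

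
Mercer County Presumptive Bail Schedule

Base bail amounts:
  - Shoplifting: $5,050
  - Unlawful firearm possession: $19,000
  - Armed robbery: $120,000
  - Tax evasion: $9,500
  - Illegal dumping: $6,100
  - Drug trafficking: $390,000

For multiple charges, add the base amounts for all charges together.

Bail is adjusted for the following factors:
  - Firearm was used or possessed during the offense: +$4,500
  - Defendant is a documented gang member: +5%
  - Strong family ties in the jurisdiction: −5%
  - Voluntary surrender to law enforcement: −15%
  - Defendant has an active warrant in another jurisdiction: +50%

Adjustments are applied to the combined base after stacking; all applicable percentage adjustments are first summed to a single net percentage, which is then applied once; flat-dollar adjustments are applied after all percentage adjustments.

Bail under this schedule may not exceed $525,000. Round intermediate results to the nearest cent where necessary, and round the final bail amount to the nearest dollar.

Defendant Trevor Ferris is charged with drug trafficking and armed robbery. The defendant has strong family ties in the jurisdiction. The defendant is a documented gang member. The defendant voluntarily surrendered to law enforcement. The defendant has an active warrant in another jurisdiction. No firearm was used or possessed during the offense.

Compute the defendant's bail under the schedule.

$525,000

Base amounts from the schedule: drug trafficking $390,000; armed robbery $120,000.
Stacking rule: sum of all bases. $390,000 + $120,000 = $510,000.
Net percentage adjustment: +5% −5% −15% +50% = +35%. $510,000 × 1.35 = $688,500.
Result $688,500 exceeds the maximum of $525,000; bail is capped at $525,000.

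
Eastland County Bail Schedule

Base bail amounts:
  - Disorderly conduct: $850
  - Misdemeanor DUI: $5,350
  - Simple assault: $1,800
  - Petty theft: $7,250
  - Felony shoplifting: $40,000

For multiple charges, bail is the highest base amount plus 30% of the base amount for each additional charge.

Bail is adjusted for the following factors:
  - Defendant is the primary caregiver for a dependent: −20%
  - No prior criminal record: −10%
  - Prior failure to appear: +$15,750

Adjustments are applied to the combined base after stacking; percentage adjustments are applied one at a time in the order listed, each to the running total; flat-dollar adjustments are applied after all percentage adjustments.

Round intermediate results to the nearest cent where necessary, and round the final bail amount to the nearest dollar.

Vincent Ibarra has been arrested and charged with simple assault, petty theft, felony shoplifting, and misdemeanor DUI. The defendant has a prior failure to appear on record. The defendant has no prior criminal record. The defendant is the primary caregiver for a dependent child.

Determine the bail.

Base amounts from the schedule: simple assault $1,800; petty theft $7,250; felony shoplifting $40,000; misdemeanor DUI $5,350.
Stacking rule: highest base plus 30% of each additional charge. Highest is felony shoplifting at $40,000. Additional: $1,800 × 30% = $540; $7,250 × 30% = $2,175; $5,350 × 30% = $1,605. Combined base = $40,000 + $4,320 = $44,320.
Defendant is the primary caregiver for a dependent (−20%): $44,320 × 0.8 = $35,456.
No prior criminal record (−10%): $35,456 × 0.9 = $31,910.40.
Prior failure to appear (+$15,750 flat): $31,910.40 + $15,750 = $47,660.40.
Rounded to the nearest dollar: $47,660.

$47,660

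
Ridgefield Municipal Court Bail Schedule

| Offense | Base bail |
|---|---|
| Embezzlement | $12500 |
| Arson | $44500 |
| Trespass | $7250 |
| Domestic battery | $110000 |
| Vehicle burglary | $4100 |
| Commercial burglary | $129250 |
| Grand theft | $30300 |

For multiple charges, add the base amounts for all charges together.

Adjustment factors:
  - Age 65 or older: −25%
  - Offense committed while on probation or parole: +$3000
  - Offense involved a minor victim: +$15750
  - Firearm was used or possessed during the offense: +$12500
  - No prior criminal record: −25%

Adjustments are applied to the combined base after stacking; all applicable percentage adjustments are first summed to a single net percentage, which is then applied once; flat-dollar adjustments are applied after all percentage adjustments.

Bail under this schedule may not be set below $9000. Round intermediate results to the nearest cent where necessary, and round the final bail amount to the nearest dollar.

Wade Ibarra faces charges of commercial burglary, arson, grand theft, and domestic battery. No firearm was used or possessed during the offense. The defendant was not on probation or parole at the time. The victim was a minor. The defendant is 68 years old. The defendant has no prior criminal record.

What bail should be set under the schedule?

$172775

Base amounts from the schedule: commercial burglary $129250; arson $44500; grand theft $30300; domestic battery $110000.
Stacking rule: sum of all bases. $129250 + $44500 + $30300 + $110000 = $314050.
Net percentage adjustment: −25% −25% = −50%. $314050 × 0.5 = $157025.
Offense involved a minor victim (+$15750 flat): $157025 + $15750 = $172775.
$172775 is at or above the $9000 minimum.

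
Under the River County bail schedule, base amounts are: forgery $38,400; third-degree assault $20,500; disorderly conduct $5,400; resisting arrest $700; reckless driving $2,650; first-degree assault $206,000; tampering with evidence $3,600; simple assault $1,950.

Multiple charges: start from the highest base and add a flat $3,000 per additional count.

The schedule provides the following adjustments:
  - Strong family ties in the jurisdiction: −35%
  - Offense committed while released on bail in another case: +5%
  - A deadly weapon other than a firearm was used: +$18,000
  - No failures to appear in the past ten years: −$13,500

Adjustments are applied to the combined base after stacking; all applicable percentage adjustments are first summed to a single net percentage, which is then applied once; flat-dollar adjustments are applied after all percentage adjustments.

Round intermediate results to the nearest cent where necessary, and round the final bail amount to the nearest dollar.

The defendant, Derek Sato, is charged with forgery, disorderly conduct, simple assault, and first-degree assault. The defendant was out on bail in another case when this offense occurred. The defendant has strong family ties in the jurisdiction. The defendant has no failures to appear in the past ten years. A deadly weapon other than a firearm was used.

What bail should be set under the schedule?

Base amounts from the schedule: forgery $38,400; disorderly conduct $5,400; simple assault $1,950; first-degree assault $206,000.
Stacking rule: highest base plus $3,000 per additional charge. Highest is first-degree assault at $206,000; 3 additional charges → +$9,000. Combined base = $215,000.
Net percentage adjustment: −35% +5% = −30%. $215,000 × 0.7 = $150,500.
A deadly weapon other than a firearm was used (+$18,000 flat): $150,500 + $18,000 = $168,500.
No failures to appear in the past ten years (−$13,500 flat): $168,500 − $13,500 = $155,000.

$155,000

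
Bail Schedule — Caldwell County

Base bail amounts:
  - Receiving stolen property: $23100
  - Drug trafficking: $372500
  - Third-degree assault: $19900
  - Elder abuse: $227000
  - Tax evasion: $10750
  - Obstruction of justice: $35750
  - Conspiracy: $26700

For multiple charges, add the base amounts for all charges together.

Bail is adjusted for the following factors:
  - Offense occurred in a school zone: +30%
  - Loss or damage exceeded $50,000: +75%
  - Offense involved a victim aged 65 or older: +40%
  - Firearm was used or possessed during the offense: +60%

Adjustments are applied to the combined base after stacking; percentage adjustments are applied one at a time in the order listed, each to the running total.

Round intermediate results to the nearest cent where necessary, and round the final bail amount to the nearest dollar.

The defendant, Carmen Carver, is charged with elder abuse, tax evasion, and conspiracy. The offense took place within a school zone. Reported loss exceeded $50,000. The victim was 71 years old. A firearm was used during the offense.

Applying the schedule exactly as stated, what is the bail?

Base amounts from the schedule: elder abuse $227000; tax evasion $10750; conspiracy $26700.
Stacking rule: sum of all bases. $227000 + $10750 + $26700 = $264450.
Offense occurred in a school zone (+30%): $264450 × 1.3 = $343785.
Loss or damage exceeded $50,000 (+75%): $343785 × 1.75 = $601623.75.
Offense involved a victim aged 65 or older (+40%): $601623.75 × 1.4 = $842273.25.
Firearm was used or possessed during the offense (+60%): $842273.25 × 1.6 = $1347637.20.
Rounded to the nearest dollar: $1347637.

$1347637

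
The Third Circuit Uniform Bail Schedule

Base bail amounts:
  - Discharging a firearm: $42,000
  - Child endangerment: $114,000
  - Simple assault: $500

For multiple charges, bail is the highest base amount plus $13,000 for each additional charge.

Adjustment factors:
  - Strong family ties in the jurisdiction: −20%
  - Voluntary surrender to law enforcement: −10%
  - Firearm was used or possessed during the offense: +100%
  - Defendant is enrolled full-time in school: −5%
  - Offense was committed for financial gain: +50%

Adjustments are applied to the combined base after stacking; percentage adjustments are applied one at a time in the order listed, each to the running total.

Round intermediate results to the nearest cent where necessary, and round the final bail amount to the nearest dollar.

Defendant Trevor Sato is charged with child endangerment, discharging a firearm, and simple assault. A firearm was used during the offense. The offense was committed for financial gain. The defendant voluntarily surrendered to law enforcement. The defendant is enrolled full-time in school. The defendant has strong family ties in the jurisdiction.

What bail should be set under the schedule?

$287,280

Base amounts from the schedule: child endangerment $114,000; discharging a firearm $42,000; simple assault $500.
Stacking rule: highest base plus $13,000 per additional charge. Highest is child endangerment at $114,000; 2 additional charges → +$26,000. Combined base = $140,000.
Strong family ties in the jurisdiction (−20%): $140,000 × 0.8 = $112,000.
Voluntary surrender to law enforcement (−10%): $112,000 × 0.9 = $100,800.
Firearm was used or possessed during the offense (+100%): $100,800 × 2 = $201,600.
Defendant is enrolled full-time in school (−5%): $201,600 × 0.95 = $191,520.
Offense was committed for financial gain (+50%): $191,520 × 1.5 = $287,280.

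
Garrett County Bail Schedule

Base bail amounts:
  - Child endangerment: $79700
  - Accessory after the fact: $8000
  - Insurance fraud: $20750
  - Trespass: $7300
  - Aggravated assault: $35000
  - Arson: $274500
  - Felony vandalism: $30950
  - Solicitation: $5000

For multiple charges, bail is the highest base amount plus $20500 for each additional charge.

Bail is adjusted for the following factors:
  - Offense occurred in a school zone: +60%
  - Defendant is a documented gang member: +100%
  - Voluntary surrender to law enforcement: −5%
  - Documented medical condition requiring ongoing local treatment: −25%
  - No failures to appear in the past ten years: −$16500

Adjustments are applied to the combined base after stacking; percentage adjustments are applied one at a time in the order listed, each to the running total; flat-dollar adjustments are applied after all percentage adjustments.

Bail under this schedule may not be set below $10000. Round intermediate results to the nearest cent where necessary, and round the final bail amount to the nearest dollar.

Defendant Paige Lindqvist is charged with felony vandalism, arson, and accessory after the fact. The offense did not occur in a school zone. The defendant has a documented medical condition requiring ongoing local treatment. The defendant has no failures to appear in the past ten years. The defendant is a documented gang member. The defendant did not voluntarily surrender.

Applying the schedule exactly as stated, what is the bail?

Base amounts from the schedule: felony vandalism $30950; arson $274500; accessory after the fact $8000.
Stacking rule: highest base plus $20500 per additional charge. Highest is arson at $274500; 2 additional charges → +$41000. Combined base = $315500.
Defendant is a documented gang member (+100%): $315500 × 2 = $631000.
Documented medical condition requiring ongoing local treatment (−25%): $631000 × 0.75 = $473250.
No failures to appear in the past ten years (−$16500 flat): $473250 − $16500 = $456750.
$456750 is at or above the $10000 minimum.

$456750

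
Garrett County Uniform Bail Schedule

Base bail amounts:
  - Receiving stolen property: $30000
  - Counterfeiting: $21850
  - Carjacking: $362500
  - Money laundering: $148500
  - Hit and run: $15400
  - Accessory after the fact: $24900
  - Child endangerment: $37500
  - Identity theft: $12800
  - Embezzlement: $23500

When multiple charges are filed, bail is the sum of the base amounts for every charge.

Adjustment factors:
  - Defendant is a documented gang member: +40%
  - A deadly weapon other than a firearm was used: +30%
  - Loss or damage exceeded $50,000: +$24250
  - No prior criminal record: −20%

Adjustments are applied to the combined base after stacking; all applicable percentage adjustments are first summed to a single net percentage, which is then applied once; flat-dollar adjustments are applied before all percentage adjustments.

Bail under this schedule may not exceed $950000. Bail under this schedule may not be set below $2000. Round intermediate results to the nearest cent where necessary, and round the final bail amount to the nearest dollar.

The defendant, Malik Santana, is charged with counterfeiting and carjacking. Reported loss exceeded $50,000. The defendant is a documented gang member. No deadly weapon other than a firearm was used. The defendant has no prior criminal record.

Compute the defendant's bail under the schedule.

Base amounts from the schedule: counterfeiting $21850; carjacking $362500.
Stacking rule: sum of all bases. $21850 + $362500 = $384350.
Loss or damage exceeded $50,000 (+$24250 flat): $384350 + $24250 = $408600.
Net percentage adjustment: +40% −20% = +20%. $408600 × 1.2 = $490320.
$490320 is within the $950000 maximum.
$490320 is at or above the $2000 minimum.

$490320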